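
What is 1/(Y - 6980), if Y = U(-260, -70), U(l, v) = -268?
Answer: -1/7248 ≈ -0.00013797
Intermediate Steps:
Y = -268
1/(Y - 6980) = 1/(-268 - 6980) = 1/(-7248) = -1/7248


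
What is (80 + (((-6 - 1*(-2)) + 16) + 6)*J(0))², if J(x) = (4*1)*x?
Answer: 6400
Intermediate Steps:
J(x) = 4*x
(80 + (((-6 - 1*(-2)) + 16) + 6)*J(0))² = (80 + (((-6 - 1*(-2)) + 16) + 6)*(4*0))² = (80 + (((-6 + 2) + 16) + 6)*0)² = (80 + ((-4 + 16) + 6)*0)² = (80 + (12 + 6)*0)² = (80 + 18*0)² = (80 + 0)² = 80² = 6400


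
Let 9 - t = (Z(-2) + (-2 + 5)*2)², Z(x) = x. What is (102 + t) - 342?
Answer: -247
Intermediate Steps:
t = -7 (t = 9 - (-2 + (-2 + 5)*2)² = 9 - (-2 + 3*2)² = 9 - (-2 + 6)² = 9 - 1*4² = 9 - 1*16 = 9 - 16 = -7)
(102 + t) - 342 = (102 - 7) - 342 = 95 - 342 = -247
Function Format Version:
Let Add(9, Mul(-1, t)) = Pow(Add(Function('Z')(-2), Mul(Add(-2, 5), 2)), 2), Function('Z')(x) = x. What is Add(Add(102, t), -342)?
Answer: -247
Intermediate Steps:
t = -7 (t = Add(9, Mul(-1, Pow(Add(-2, Mul(Add(-2, 5), 2)), 2))) = Add(9, Mul(-1, Pow(Add(-2, Mul(3, 2)), 2))) = Add(9, Mul(-1, Pow(Add(-2, 6), 2))) = Add(9, Mul(-1, Pow(4, 2))) = Add(9, Mul(-1, 16)) = Add(9, -16) = -7)
Add(Add(102, t), -342) = Add(Add(102, -7), -342) = Add(95, -342) = -247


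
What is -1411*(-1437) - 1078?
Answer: 2026529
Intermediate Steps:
-1411*(-1437) - 1078 = 2027607 - 1078 = 2026529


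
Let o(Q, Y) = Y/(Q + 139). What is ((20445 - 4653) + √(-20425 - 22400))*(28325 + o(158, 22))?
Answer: 4025786128/9 + 3823885*I*√1713/27 ≈ 4.4731e+8 + 5.8616e+6*I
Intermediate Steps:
o(Q, Y) = Y/(139 + Q)
((20445 - 4653) + √(-20425 - 22400))*(28325 + o(158, 22)) = ((20445 - 4653) + √(-20425 - 22400))*(28325 + 22/(139 + 158)) = (15792 + √(-42825))*(28325 + 22/297) = (15792 + 5*I*√1713)*(28325 + 22*(1/297)) = (15792 + 5*I*√1713)*(28325 + 2/27) = (15792 + 5*I*√1713)*(764777/27) = 4025786128/9 + 3823885*I*√1713/27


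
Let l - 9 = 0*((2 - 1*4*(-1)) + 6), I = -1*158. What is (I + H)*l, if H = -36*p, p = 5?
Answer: -3042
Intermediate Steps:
I = -158
H = -180 (H = -36*5 = -180)
l = 9 (l = 9 + 0*((2 - 1*4*(-1)) + 6) = 9 + 0*((2 - 4*(-1)) + 6) = 9 + 0*((2 + 4) + 6) = 9 + 0*(6 + 6) = 9 + 0*12 = 9 + 0 = 9)
(I + H)*l = (-158 - 180)*9 = -338*9 = -3042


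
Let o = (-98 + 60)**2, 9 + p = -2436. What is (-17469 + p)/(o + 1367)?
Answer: -6638/937 ≈ -7.0843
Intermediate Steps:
p = -2445 (p = -9 - 2436 = -2445)
o = 1444 (o = (-38)**2 = 1444)
(-17469 + p)/(o + 1367) = (-17469 - 2445)/(1444 + 1367) = -19914/2811 = -19914*1/2811 = -6638/937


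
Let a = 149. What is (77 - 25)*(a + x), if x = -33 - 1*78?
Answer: 1976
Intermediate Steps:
x = -111 (x = -33 - 78 = -111)
(77 - 25)*(a + x) = (77 - 25)*(149 - 111) = 52*38 = 1976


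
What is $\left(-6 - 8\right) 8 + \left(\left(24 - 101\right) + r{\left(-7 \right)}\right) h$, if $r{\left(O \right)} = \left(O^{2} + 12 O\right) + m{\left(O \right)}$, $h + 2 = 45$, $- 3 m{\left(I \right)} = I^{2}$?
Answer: $- \frac{16891}{3} \approx -5630.3$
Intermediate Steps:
$m{\left(I \right)} = - \frac{I^{2}}{3}$
$h = 43$ ($h = -2 + 45 = 43$)
$r{\left(O \right)} = 12 O + \frac{2 O^{2}}{3}$ ($r{\left(O \right)} = \left(O^{2} + 12 O\right) - \frac{O^{2}}{3} = 12 O + \frac{2 O^{2}}{3}$)
$\left(-6 - 8\right) 8 + \left(\left(24 - 101\right) + r{\left(-7 \right)}\right) h = \left(-6 - 8\right) 8 + \left(\left(24 - 101\right) + \frac{2}{3} \left(-7\right) \left(18 - 7\right)\right) 43 = \left(-14\right) 8 + \left(-77 + \frac{2}{3} \left(-7\right) 11\right) 43 = -112 + \left(-77 - \frac{154}{3}\right) 43 = -112 - \frac{16555}{3} = - \frac{16891}{3}$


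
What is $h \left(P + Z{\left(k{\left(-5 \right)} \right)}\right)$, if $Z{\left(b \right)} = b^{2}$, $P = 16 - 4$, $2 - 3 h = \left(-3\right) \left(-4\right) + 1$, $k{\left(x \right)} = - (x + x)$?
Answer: $- \frac{1232}{3} \approx -410.67$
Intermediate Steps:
$k{\left(x \right)} = - 2 x$
$h = - \frac{11}{3}$ ($h = \frac{2}{3} - \frac{\left(-3\right) \left(-4\right) + 1}{3} = \frac{2}{3} - \frac{12 + 1}{3} = \frac{2}{3} - \frac{13}{3} = - \frac{11}{3} \approx -3.6667$)
$P = 12$ ($P = 16 - 4 = 12$)
$h \left(P + Z{\left(k{\left(-5 \right)} \right)}\right) = - \frac{11 \left(12 + \left(\left(-2\right) \left(-5\right)\right)^{2}\right)}{3} = - \frac{11 \left(12 + 10^{2}\right)}{3} = - \frac{11 \left(12 + 100\right)}{3} = \left(- \frac{11}{3}\right) 112 = - \frac{1232}{3}$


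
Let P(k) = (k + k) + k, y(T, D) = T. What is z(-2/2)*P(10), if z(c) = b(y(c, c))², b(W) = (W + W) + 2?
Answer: 0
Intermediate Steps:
b(W) = 2 + 2*W (b(W) = 2*W + 2 = 2 + 2*W)
P(k) = 3*k (P(k) = 2*k + k = 3*k)
z(c) = (2 + 2*c)²
z(-2/2)*P(10) = (4*(1 - 2/2)²)*(3*10) = (4*(1 - 2*½)²)*30 = (4*(1 - 1)²)*30 = (4*0²)*30 = (4*0)*30 = 0*30 = 0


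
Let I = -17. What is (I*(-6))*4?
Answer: 408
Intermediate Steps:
(I*(-6))*4 = -17*(-6)*4 = 102*4 = 408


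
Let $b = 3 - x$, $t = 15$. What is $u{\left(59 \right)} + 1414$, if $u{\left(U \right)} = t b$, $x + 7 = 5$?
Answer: $1489$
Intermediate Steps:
$x = -2$ ($x = -7 + 5 = -2$)
$b = 5$ ($b = 3 - -2 = 3 + 2 = 5$)
$u{\left(U \right)} = 75$ ($u{\left(U \right)} = 15 \cdot 5 = 75$)
$u{\left(59 \right)} + 1414 = 75 + 1414 = 1489$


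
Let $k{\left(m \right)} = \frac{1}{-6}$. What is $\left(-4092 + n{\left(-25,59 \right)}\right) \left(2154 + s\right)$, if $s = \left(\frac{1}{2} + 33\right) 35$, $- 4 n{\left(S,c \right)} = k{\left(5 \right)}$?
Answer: $- \frac{653371171}{48} \approx -1.3612 \cdot 10^{7}$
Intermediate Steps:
$k{\left(m \right)} = - \frac{1}{6}$
$n{\left(S,c \right)} = \frac{1}{24}$ ($n{\left(S,c \right)} = \left(- \frac{1}{4}\right) \left(- \frac{1}{6}\right) = \frac{1}{24}$)
$s = \frac{2345}{2}$ ($s = \left(\frac{1}{2} + 33\right) 35 = \frac{67}{2} \cdot 35 = \frac{2345}{2} \approx 1172.5$)
$\left(-4092 + n{\left(-25,59 \right)}\right) \left(2154 + s\right) = \left(-4092 + \frac{1}{24}\right) \left(2154 + \frac{2345}{2}\right) = \left(- \frac{98207}{24}\right) \frac{6653}{2} = - \frac{653371171}{48}$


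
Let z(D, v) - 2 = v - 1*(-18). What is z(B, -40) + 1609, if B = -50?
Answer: 1589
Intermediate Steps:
z(D, v) = 20 + v (z(D, v) = 2 + (v - 1*(-18)) = 2 + (v + 18) = 2 + (18 + v) = 20 + v)
z(B, -40) + 1609 = (20 - 40) + 1609 = -20 + 1609 = 1589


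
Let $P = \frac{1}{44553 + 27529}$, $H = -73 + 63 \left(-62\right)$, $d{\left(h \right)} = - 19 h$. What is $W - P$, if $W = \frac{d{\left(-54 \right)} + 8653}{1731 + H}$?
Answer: $- \frac{348841963}{81020168} \approx -4.3056$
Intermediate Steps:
$H = -3979$ ($H = -73 - 3906 = -3979$)
$P = \frac{1}{72082} \approx 1.3873 \cdot 10^{-5}$
$W = - \frac{9679}{2248}$ ($W = \frac{\left(-19\right) \left(-54\right) + 8653}{1731 - 3979} = \frac{1026 + 8653}{-2248} = 9679 \left(- \frac{1}{2248}\right) = - \frac{9679}{2248} \approx -4.3056$)
$W - P = - \frac{9679}{2248} - \frac{1}{72082} = - \frac{348841963}{81020168}$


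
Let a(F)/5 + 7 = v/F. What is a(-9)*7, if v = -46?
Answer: -595/9 ≈ -66.111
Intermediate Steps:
a(F) = -35 - 230/F (a(F) = -35 + 5*(-46/F) = -35 - 230/F)
a(-9)*7 = (-35 - 230/(-9))*7 = (-35 - 230*(-⅑))*7 = (-35 + 230/9)*7 = -85/9*7 = -595/9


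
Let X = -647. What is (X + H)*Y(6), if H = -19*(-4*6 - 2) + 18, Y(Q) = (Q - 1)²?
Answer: -3375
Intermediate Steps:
Y(Q) = (-1 + Q)²
H = 512 (H = -19*(-24 - 2) + 18 = -19*(-26) + 18 = 494 + 18 = 512)
(X + H)*Y(6) = (-647 + 512)*(-1 + 6)² = -135*5² = -135*25 = -3375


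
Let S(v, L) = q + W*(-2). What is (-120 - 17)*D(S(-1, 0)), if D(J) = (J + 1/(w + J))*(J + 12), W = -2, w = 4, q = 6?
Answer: -212487/7 ≈ -30355.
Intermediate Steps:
S(v, L) = 10 (S(v, L) = 6 - 2*(-2) = 6 + 4 = 10)
D(J) = (12 + J)*(J + 1/(4 + J)) (D(J) = (J + 1/(4 + J))*(J + 12) = (J + 1/(4 + J))*(12 + J) = (12 + J)*(J + 1/(4 + J)))
(-120 - 17)*D(S(-1, 0)) = (-120 - 17)*((12 + 10³ + 16*10² + 49*10)/(4 + 10)) = -137*(12 + 1000 + 16*100 + 490)/14 = -137*(12 + 1000 + 1600 + 490)/14 = -137*3102/14 = -137*1551/7 = -212487/7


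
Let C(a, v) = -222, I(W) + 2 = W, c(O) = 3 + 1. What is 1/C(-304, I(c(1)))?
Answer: -1/222 ≈ -0.0045045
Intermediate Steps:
c(O) = 4
I(W) = -2 + W
1/C(-304, I(c(1))) = 1/(-222) = -1/222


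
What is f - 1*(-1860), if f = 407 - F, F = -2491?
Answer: 4758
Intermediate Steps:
f = 2898 (f = 407 - 1*(-2491) = 407 + 2491 = 2898)
f - 1*(-1860) = 2898 - 1*(-1860) = 2898 + 1860 = 4758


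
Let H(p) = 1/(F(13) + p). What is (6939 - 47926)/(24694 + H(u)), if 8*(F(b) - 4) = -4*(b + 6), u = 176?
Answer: -13976567/8420656 ≈ -1.6598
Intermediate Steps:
F(b) = 1 - b/2 (F(b) = 4 + (-4*(b + 6))/8 = 4 + (-4*(6 + b))/8 = 4 + (-24 - 4*b)/8 = 4 + (-3 - b/2) = 1 - b/2)
H(p) = 1/(-11/2 + p) (H(p) = 1/((1 - ½*13) + p) = 1/((1 - 13/2) + p) = 1/(-11/2 + p))
(6939 - 47926)/(24694 + H(u)) = (6939 - 47926)/(24694 + 2/(-11 + 2*176)) = -40987/(24694 + 2/(-11 + 352)) = -40987/(24694 + 2/341) = -40987/8420656/341 = -40987*341/8420656 = -13976567/8420656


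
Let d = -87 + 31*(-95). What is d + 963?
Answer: -2069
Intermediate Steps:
d = -3032 (d = -87 - 2945 = -3032)
d + 963 = -3032 + 963 = -2069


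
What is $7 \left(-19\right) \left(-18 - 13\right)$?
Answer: $4123$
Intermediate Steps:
$7 \left(-19\right) \left(-18 - 13\right) = \left(-133\right) \left(-31\right) = 4123$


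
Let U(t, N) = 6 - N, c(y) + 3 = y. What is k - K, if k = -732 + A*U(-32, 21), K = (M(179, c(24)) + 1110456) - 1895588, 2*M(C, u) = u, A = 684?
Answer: 1548259/2 ≈ 7.7413e+5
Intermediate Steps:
c(y) = -3 + y
M(C, u) = u/2
K = -1570243/2 (K = ((-3 + 24)/2 + 1110456) - 1895588 = ((½)*21 + 1110456) - 1895588 = (21/2 + 1110456) - 1895588 = 2220933/2 - 1895588 = -1570243/2 ≈ -7.8512e+5)
k = -10992 (k = -732 + 684*(6 - 1*21) = -732 + 684*(6 - 21) = -732 + 684*(-15) = -732 - 10260 = -10992)
k - K = -10992 - 1*(-1570243/2) = -10992 + 1570243/2 = 1548259/2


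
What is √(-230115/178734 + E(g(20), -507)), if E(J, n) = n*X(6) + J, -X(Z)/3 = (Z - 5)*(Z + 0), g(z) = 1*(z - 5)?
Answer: √32441757695354/59578 ≈ 95.602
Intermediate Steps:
g(z) = -5 + z (g(z) = 1*(-5 + z) = -5 + z)
X(Z) = -3*Z*(-5 + Z) (X(Z) = -3*(Z - 5)*(Z + 0) = -3*(-5 + Z)*Z = -3*Z*(-5 + Z))
E(J, n) = J - 18*n (E(J, n) = n*(3*6*(5 - 1*6)) + J = n*(3*6*(5 - 6)) + J = n*(3*6*(-1)) + J = n*(-18) + J = -18*n + J = J - 18*n)
√(-230115/178734 + E(g(20), -507)) = √(-230115/178734 + ((-5 + 20) - 18*(-507))) = √(-230115*1/178734 + (15 + 9126)) = √(-76705/59578 + 9141) = √(544525793/59578) = √32441757695354/59578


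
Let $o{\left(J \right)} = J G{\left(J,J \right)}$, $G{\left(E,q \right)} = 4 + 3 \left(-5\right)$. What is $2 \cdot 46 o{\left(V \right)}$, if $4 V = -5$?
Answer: $1265$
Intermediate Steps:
$V = - \frac{5}{4}$ ($V = \frac{1}{4} \left(-5\right) = - \frac{5}{4} \approx -1.25$)
$G{\left(E,q \right)} = -11$ ($G{\left(E,q \right)} = 4 - 15 = -11$)
$o{\left(J \right)} = - 11 J$ ($o{\left(J \right)} = J \left(-11\right) = - 11 J$)
$2 \cdot 46 o{\left(V \right)} = 2 \cdot 46 \left(\left(-11\right) \left(- \frac{5}{4}\right)\right) = 92 \cdot \frac{55}{4} = 1265$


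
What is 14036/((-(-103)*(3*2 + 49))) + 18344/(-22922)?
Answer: 9900656/5902415 ≈ 1.6774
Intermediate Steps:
14036/((-(-103)*(3*2 + 49))) + 18344/(-22922) = 14036/((-(-103)*(6 + 49))) + 18344*(-1/22922) = 14036/((-(-103)*55)) - 9172/11461 = 14036/((-1*(-5665))) - 9172/11461 = 14036/5665 - 9172/11461 = 14036*(1/5665) - 9172/11461 = 1276/515 - 9172/11461 = 9900656/5902415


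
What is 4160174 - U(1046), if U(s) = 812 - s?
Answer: 4160408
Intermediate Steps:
4160174 - U(1046) = 4160174 - (812 - 1*1046) = 4160174 - (812 - 1046) = 4160174 - 1*(-234) = 4160174 + 234 = 4160408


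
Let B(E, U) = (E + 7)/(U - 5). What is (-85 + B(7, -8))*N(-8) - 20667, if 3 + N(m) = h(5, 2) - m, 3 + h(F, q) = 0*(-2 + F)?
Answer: -270909/13 ≈ -20839.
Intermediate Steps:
h(F, q) = -3 (h(F, q) = -3 + 0*(-2 + F) = -3 + 0 = -3)
N(m) = -6 - m (N(m) = -3 + (-3 - m) = -6 - m)
B(E, U) = (7 + E)/(-5 + U)
(-85 + B(7, -8))*N(-8) - 20667 = (-85 + (7 + 7)/(-5 - 8))*(-6 - 1*(-8)) - 20667 = (-85 + 14/(-13))*(-6 + 8) - 20667 = (-85 - 1/13*14)*2 - 20667 = (-85 - 14/13)*2 - 20667 = -1119/13*2 - 20667 = -2238/13 - 20667 = -270909/13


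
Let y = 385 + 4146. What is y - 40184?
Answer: -35653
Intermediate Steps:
y = 4531
y - 40184 = 4531 - 40184 = -35653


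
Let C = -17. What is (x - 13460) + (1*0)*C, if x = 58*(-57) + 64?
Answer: -16702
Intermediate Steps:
x = -3242 (x = -3306 + 64 = -3242)
(x - 13460) + (1*0)*C = (-3242 - 13460) + (1*0)*(-17) = -16702 + 0*(-17) = -16702 + 0 = -16702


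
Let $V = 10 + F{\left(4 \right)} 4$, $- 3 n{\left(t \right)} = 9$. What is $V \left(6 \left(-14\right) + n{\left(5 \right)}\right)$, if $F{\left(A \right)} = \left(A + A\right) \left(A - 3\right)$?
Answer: $-3654$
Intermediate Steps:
$n{\left(t \right)} = -3$ ($n{\left(t \right)} = \left(- \frac{1}{3}\right) 9 = -3$)
$F{\left(A \right)} = 2 A \left(-3 + A\right)$
$V = 42$ ($V = 10 + 2 \cdot 4 \left(-3 + 4\right) 4 = 10 + 2 \cdot 4 \cdot 1 \cdot 4 = 10 + 8 \cdot 4 = 10 + 32 = 42$)
$V \left(6 \left(-14\right) + n{\left(5 \right)}\right) = 42 \left(6 \left(-14\right) - 3\right) = 42 \left(-84 - 3\right) = 42 \left(-87\right) = -3654$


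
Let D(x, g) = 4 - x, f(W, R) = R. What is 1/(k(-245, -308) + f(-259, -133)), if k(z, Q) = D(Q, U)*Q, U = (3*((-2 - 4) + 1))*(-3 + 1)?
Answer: -1/96229 ≈ -1.0392e-5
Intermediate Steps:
U = 30 (U = (3*(-6 + 1))*(-2) = (3*(-5))*(-2) = -15*(-2) = 30)
k(z, Q) = Q*(4 - Q) (k(z, Q) = (4 - Q)*Q = Q*(4 - Q))
1/(k(-245, -308) + f(-259, -133)) = 1/(-308*(4 - 1*(-308)) - 133) = 1/(-308*(4 + 308) - 133) = 1/(-308*312 - 133) = 1/(-96096 - 133) = 1/(-96229) = -1/96229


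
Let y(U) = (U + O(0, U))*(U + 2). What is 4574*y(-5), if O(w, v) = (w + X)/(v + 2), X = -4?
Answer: 50314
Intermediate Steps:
O(w, v) = (-4 + w)/(2 + v) (O(w, v) = (w - 4)/(v + 2) = (-4 + w)/(2 + v))
y(U) = (2 + U)*(U - 4/(2 + U)) (y(U) = (U + (-4 + 0)/(2 + U))*(U + 2) = (U - 4/(2 + U))*(2 + U) = (2 + U)*(U - 4/(2 + U)))
4574*y(-5) = 4574*(-4 + (-5)² + 2*(-5)) = 4574*(-4 + 25 - 10) = 4574*11 = 50314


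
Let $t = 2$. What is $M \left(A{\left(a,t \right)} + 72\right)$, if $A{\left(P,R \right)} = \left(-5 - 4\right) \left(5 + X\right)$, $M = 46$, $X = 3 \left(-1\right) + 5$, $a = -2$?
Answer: $414$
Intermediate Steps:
$X = 2$ ($X = -3 + 5 = 2$)
$A{\left(P,R \right)} = -63$ ($A{\left(P,R \right)} = \left(-5 - 4\right) \left(5 + 2\right) = \left(-9\right) 7 = -63$)
$M \left(A{\left(a,t \right)} + 72\right) = 46 \left(-63 + 72\right) = 46 \cdot 9 = 414$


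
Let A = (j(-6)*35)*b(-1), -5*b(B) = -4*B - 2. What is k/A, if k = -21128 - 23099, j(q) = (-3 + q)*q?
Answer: 44227/756 ≈ 58.501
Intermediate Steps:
j(q) = q*(-3 + q)
k = -44227
b(B) = ⅖ + 4*B/5 (b(B) = -(-4*B - 2)/5 = -(-2 - 4*B)/5 = ⅖ + 4*B/5)
A = -756 (A = (-6*(-3 - 6)*35)*(⅖ + (⅘)*(-1)) = (-6*(-9)*35)*(⅖ - ⅘) = (54*35)*(-⅖) = 1890*(-⅖) = -756)
k/A = -44227/(-756) = -44227*(-1/756) = 44227/756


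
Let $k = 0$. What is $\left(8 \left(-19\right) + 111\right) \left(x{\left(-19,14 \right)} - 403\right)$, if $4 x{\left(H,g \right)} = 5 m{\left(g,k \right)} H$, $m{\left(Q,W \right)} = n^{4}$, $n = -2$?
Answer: $32103$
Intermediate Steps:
$m{\left(Q,W \right)} = 16$ ($m{\left(Q,W \right)} = \left(-2\right)^{4} = 16$)
$x{\left(H,g \right)} = 20 H$ ($x{\left(H,g \right)} = \frac{5 \cdot 16 H}{4} = \frac{80 H}{4} = 20 H$)
$\left(8 \left(-19\right) + 111\right) \left(x{\left(-19,14 \right)} - 403\right) = \left(8 \left(-19\right) + 111\right) \left(20 \left(-19\right) - 403\right) = \left(-152 + 111\right) \left(-380 - 403\right) = \left(-41\right) \left(-783\right) = 32103$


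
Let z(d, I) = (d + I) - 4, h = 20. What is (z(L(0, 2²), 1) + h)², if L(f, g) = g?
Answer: 441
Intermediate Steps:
z(d, I) = -4 + I + d (z(d, I) = (I + d) - 4 = -4 + I + d)
(z(L(0, 2²), 1) + h)² = ((-4 + 1 + 2²) + 20)² = ((-4 + 1 + 4) + 20)² = (1 + 20)² = 21² = 441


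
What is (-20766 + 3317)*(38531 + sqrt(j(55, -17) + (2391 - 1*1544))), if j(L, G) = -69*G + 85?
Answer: -672327419 - 17449*sqrt(2105) ≈ -6.7313e+8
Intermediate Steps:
j(L, G) = 85 - 69*G
(-20766 + 3317)*(38531 + sqrt(j(55, -17) + (2391 - 1*1544))) = (-20766 + 3317)*(38531 + sqrt((85 - 69*(-17)) + (2391 - 1*1544))) = -17449*(38531 + sqrt((85 + 1173) + (2391 - 1544))) = -17449*(38531 + sqrt(1258 + 847)) = -17449*(38531 + sqrt(2105)) = -672327419 - 17449*sqrt(2105)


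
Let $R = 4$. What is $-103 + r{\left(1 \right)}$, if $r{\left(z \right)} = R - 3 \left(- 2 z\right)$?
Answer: $-93$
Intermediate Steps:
$r{\left(z \right)} = 4 + 6 z$ ($r{\left(z \right)} = 4 - 3 \left(- 2 z\right) = 4 + 6 z$)
$-103 + r{\left(1 \right)} = -103 + \left(4 + 6 \cdot 1\right) = -103 + \left(4 + 6\right) = -103 + 10 = -93$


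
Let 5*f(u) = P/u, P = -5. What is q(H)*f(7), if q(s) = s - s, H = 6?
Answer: 0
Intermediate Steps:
f(u) = -1/u (f(u) = (-5/u)/5 = -1/u)
q(s) = 0
q(H)*f(7) = 0*(-1/7) = 0*(-1*⅐) = 0*(-⅐) = 0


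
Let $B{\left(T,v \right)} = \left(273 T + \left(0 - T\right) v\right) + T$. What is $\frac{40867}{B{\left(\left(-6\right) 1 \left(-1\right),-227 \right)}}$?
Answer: $\frac{40867}{3006} \approx 13.595$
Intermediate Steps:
$B{\left(T,v \right)} = 274 T - T v$ ($B{\left(T,v \right)} = \left(273 T + - T v\right) + T = \left(273 T - T v\right) + T = 274 T - T v$)
$\frac{40867}{B{\left(\left(-6\right) 1 \left(-1\right),-227 \right)}} = \frac{40867}{\left(-6\right) 1 \left(-1\right) \left(274 - -227\right)} = \frac{40867}{\left(-6\right) \left(-1\right) \left(274 + 227\right)} = \frac{40867}{6 \cdot 501} = \frac{40867}{3006}$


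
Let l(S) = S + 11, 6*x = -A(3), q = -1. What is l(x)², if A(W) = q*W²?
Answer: 625/4 ≈ 156.25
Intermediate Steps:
A(W) = -W²
x = 3/2 (x = (-(-1)*3²)/6 = (-(-1)*9)/6 = (-1*(-9))/6 = (⅙)*9 = 3/2 ≈ 1.5000)
l(S) = 11 + S
l(x)² = (11 + 3/2)² = (25/2)² = 625/4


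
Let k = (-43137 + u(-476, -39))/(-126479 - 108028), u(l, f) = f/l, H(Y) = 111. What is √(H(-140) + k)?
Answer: 5*√31414418568013/2657746 ≈ 10.544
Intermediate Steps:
k = 6844391/37208444 (k = (-43137 - 39/(-476))/(-126479 - 108028) = (-43137 - 39*(-1/476))/(-234507) = (-43137 + 39/476)*(-1/234507) = -20533173/476*(-1/234507) = 6844391/37208444 ≈ 0.18395)
√(H(-140) + k) = √(111 + 6844391/37208444) = √(4136981675/37208444) = 5*√31414418568013/2657746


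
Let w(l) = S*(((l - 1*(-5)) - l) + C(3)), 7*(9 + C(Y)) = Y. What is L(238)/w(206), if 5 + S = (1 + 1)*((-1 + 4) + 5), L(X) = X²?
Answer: -396508/275 ≈ -1441.8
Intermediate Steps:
C(Y) = -9 + Y/7
S = 11 (S = -5 + (1 + 1)*((-1 + 4) + 5) = -5 + 2*(3 + 5) = -5 + 2*8 = -5 + 16 = 11)
w(l) = -275/7 (w(l) = 11*(((l - 1*(-5)) - l) + (-9 + (⅐)*3)) = 11*(((l + 5) - l) + (-9 + 3/7)) = 11*(((5 + l) - l) - 60/7) = 11*(5 - 60/7) = 11*(-25/7) = -275/7)
L(238)/w(206) = 238²/(-275/7) = 56644*(-7/275) = -396508/275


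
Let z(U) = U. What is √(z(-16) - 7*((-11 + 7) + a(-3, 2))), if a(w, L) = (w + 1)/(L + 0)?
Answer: √19 ≈ 4.3589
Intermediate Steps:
a(w, L) = (1 + w)/L
√(z(-16) - 7*((-11 + 7) + a(-3, 2))) = √(-16 - 7*((-11 + 7) + (1 - 3)/2)) = √(-16 - 7*(-4 + (½)*(-2))) = √(-16 - 7*(-4 - 1)) = √(-16 - 7*(-5)) = √(-16 + 35) = √19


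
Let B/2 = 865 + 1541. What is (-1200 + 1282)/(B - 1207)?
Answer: 82/3605 ≈ 0.022746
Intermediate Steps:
B = 4812 (B = 2*(865 + 1541) = 2*2406 = 4812)
(-1200 + 1282)/(B - 1207) = (-1200 + 1282)/(4812 - 1207) = 82/3605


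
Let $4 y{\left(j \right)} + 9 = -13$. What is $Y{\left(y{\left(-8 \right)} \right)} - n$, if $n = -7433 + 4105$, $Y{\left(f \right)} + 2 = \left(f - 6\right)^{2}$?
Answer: $\frac{13833}{4} \approx 3458.3$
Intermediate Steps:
$y{\left(j \right)} = - \frac{11}{2}$ ($y{\left(j \right)} = - \frac{9}{4} + \frac{1}{4} \left(-13\right) = - \frac{9}{4} - \frac{13}{4} = - \frac{11}{2}$)
$Y{\left(f \right)} = -2 + \left(-6 + f\right)^{2}$ ($Y{\left(f \right)} = -2 + \left(f - 6\right)^{2} = -2 + \left(-6 + f\right)^{2}$)
$n = -3328$
$Y{\left(y{\left(-8 \right)} \right)} - n = \left(-2 + \left(-6 - \frac{11}{2}\right)^{2}\right) - -3328 = \left(-2 + \left(- \frac{23}{2}\right)^{2}\right) + 3328 = \left(-2 + \frac{529}{4}\right) + 3328 = \frac{521}{4} + 3328 = \frac{13833}{4}$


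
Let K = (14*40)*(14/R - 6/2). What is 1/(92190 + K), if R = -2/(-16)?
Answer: 1/153230 ≈ 6.5261e-6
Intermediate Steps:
R = 1/8 (R = -2*(-1/16) = 1/8 ≈ 0.12500)
K = 61040 (K = (14*40)*(14/(1/8) - 6/2) = 560*(14*8 - 6*1/2) = 560*(112 - 3) = 560*109 = 61040)
1/(92190 + K) = 1/(92190 + 61040) = 1/153230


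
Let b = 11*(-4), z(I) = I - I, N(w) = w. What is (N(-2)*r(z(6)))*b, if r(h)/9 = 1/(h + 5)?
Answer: 792/5 ≈ 158.40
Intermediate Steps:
z(I) = 0
b = -44
r(h) = 9/(5 + h) (r(h) = 9/(h + 5) = 9/(5 + h))
(N(-2)*r(z(6)))*b = -18/(5 + 0)*(-44) = -18/5*(-44) = 792/5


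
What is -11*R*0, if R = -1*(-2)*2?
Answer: 0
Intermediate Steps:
R = 4 (R = 2*2 = 4)
-11*R*0 = -11*4*0 = -44*0 = 0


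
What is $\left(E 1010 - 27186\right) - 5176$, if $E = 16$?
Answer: $-16202$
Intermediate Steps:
$\left(E 1010 - 27186\right) - 5176 = \left(16 \cdot 1010 - 27186\right) - 5176 = \left(16160 - 27186\right) - 5176 = -11026 - 5176 = -16202$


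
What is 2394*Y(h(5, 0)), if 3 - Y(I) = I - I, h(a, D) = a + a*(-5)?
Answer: 7182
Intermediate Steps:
h(a, D) = -4*a (h(a, D) = a - 5*a = -4*a)
Y(I) = 3 (Y(I) = 3 - (I - I) = 3 - 1*0 = 3 + 0 = 3)
2394*Y(h(5, 0)) = 2394*3 = 7182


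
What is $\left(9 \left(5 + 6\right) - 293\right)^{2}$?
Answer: $37636$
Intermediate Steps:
$\left(9 \left(5 + 6\right) - 293\right)^{2} = \left(9 \cdot 11 - 293\right)^{2} = \left(99 - 293\right)^{2} = \left(-194\right)^{2} = 37636$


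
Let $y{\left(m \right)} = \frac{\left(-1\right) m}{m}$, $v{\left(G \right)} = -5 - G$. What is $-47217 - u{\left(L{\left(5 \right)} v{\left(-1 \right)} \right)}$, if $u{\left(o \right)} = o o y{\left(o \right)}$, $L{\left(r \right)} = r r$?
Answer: $-37217$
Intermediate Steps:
$L{\left(r \right)} = r^{2}$
$y{\left(m \right)} = -1$
$u{\left(o \right)} = - o^{2}$ ($u{\left(o \right)} = o o \left(-1\right) = o^{2} \left(-1\right) = - o^{2}$)
$-47217 - u{\left(L{\left(5 \right)} v{\left(-1 \right)} \right)} = -47217 - - \left(5^{2} \left(-5 - -1\right)\right)^{2} = -47217 - - \left(25 \left(-5 + 1\right)\right)^{2} = -47217 - - \left(25 \left(-4\right)\right)^{2} = -47217 - - \left(-100\right)^{2} = -47217 - \left(-1\right) 10000 = -47217 - -10000 = -47217 + 10000 = -37217$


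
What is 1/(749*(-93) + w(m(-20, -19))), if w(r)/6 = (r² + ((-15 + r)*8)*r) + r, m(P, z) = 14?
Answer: -1/69069 ≈ -1.4478e-5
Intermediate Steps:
w(r) = 6*r + 6*r² + 6*r*(-120 + 8*r) (w(r) = 6*((r² + ((-15 + r)*8)*r) + r) = 6*((r² + (-120 + 8*r)*r) + r) = 6*((r² + r*(-120 + 8*r)) + r) = 6*(r + r² + r*(-120 + 8*r)) = 6*r + 6*r² + 6*r*(-120 + 8*r))
1/(749*(-93) + w(m(-20, -19))) = 1/(749*(-93) + 6*14*(-119 + 9*14)) = 1/(-69657 + 6*14*(-119 + 126)) = 1/(-69657 + 6*14*7) = 1/(-69657 + 588) = 1/(-69069) = -1/69069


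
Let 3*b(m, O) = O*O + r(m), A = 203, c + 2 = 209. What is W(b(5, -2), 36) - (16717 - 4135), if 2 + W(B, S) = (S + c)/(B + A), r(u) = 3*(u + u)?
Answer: -8090783/643 ≈ -12583.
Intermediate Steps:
c = 207 (c = -2 + 209 = 207)
r(u) = 6*u (r(u) = 3*(2*u) = 6*u)
b(m, O) = 2*m + O²/3 (b(m, O) = (O*O + 6*m)/3 = (O² + 6*m)/3 = 2*m + O²/3)
W(B, S) = -2 + (207 + S)/(203 + B) (W(B, S) = -2 + (S + 207)/(B + 203) = -2 + (207 + S)/(203 + B))
W(b(5, -2), 36) - (16717 - 4135) = (-199 + 36 - 2*(2*5 + (⅓)*(-2)²))/(203 + (2*5 + (⅓)*(-2)²)) - (16717 - 4135) = (-199 + 36 - 2*(10 + (⅓)*4))/(203 + (10 + (⅓)*4)) - 1*12582 = (-199 + 36 - 2*(10 + 4/3))/(203 + (10 + 4/3)) - 12582 = (-199 + 36 - 2*34/3)/(203 + 34/3) - 12582 = (-199 + 36 - 68/3)/(643/3) - 12582 = (3/643)*(-557/3) - 12582 = -557/643 - 12582 = -8090783/643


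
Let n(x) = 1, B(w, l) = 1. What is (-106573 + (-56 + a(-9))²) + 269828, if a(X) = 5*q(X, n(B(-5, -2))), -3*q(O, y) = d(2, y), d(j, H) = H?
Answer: 1499224/9 ≈ 1.6658e+5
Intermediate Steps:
q(O, y) = -y/3
a(X) = -5/3 (a(X) = 5*(-⅓*1) = 5*(-⅓) = -5/3)
(-106573 + (-56 + a(-9))²) + 269828 = (-106573 + (-56 - 5/3)²) + 269828 = (-106573 + (-173/3)²) + 269828 = (-106573 + 29929/9) + 269828 = -929228/9 + 269828 = 1499224/9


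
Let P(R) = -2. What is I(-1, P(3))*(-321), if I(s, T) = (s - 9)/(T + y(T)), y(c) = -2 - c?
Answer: -1605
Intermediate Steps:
I(s, T) = 9/2 - s/2 (I(s, T) = (s - 9)/(T + (-2 - T)) = (-9 + s)/(-2) = (-9 + s)*(-½) = 9/2 - s/2)
I(-1, P(3))*(-321) = (9/2 - ½*(-1))*(-321) = (9/2 + ½)*(-321) = 5*(-321) = -1605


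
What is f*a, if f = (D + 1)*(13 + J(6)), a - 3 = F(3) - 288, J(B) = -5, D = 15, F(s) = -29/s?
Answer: -113152/3 ≈ -37717.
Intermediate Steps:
a = -884/3 (a = 3 + (-29/3 - 288) = 3 - 893/3 = -884/3 ≈ -294.67)
f = 128 (f = (15 + 1)*(13 - 5) = 16*8 = 128)
f*a = 128*(-884/3) = -113152/3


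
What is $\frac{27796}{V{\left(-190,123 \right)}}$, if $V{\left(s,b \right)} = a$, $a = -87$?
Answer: $- \frac{27796}{87} \approx -319.49$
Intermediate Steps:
$V{\left(s,b \right)} = -87$
$\frac{27796}{V{\left(-190,123 \right)}} = \frac{27796}{-87} = 27796 \left(- \frac{1}{87}\right) = - \frac{27796}{87}$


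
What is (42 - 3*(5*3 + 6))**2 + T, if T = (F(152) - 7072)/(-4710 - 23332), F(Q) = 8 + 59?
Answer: 12373527/28042 ≈ 441.25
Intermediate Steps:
F(Q) = 67
T = 7005/28042 (T = (67 - 7072)/(-4710 - 23332) = -7005/(-28042) = -7005*(-1/28042) = 7005/28042 ≈ 0.24980)
(42 - 3*(5*3 + 6))**2 + T = (42 - 3*(5*3 + 6))**2 + 7005/28042 = (42 - 3*(15 + 6))**2 + 7005/28042 = (42 - 3*21)**2 + 7005/28042 = (42 - 63)**2 + 7005/28042 = (-21)**2 + 7005/28042 = 441 + 7005/28042 = 12373527/28042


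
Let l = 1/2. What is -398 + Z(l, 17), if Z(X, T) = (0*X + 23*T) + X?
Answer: -13/2 ≈ -6.5000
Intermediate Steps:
l = ½ ≈ 0.50000
Z(X, T) = X + 23*T (Z(X, T) = (0 + 23*T) + X = 23*T + X = X + 23*T)
-398 + Z(l, 17) = -398 + (½ + 23*17) = -398 + (½ + 391) = -398 + 783/2 = -13/2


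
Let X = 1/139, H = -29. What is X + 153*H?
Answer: -616742/139 ≈ -4437.0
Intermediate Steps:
X = 1/139 ≈ 0.0071942
X + 153*H = 1/139 + 153*(-29) = 1/139 - 4437 = -616742/139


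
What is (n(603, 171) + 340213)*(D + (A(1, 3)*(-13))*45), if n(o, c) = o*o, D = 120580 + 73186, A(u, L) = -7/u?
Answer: 139258924742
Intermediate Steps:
D = 193766
n(o, c) = o²
(n(603, 171) + 340213)*(D + (A(1, 3)*(-13))*45) = (603² + 340213)*(193766 + (-7/1*(-13))*45) = (363609 + 340213)*(193766 + (-7*1*(-13))*45) = 703822*(193766 - 7*(-13)*45) = 703822*(193766 + 91*45) = 703822*(193766 + 4095) = 703822*197861 = 139258924742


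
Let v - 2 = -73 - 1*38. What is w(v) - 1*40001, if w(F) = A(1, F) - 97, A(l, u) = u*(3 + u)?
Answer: -28544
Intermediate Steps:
v = -109 (v = 2 + (-73 - 1*38) = 2 + (-73 - 38) = 2 - 111 = -109)
w(F) = -97 + F*(3 + F) (w(F) = F*(3 + F) - 97 = -97 + F*(3 + F))
w(v) - 1*40001 = (-97 - 109*(3 - 109)) - 1*40001 = (-97 - 109*(-106)) - 40001 = (-97 + 11554) - 40001 = 11457 - 40001 = -28544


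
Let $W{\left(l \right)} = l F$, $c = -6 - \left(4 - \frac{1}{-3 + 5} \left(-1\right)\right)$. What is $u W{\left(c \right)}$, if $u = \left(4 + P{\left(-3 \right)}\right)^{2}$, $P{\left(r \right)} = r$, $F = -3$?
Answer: $\frac{63}{2} \approx 31.5$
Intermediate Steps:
$c = - \frac{21}{2}$ ($c = -6 - \left(4 - \frac{1}{2} \left(-1\right)\right) = -6 + \left(\frac{1}{2} \left(-1\right) - 4\right) = -6 - \frac{9}{2} = - \frac{21}{2} \approx -10.5$)
$W{\left(l \right)} = - 3 l$ ($W{\left(l \right)} = l \left(-3\right) = - 3 l$)
$u = 1$ ($u = \left(4 - 3\right)^{2} = 1^{2} = 1$)
$u W{\left(c \right)} = 1 \left(\left(-3\right) \left(- \frac{21}{2}\right)\right) = 1 \cdot \frac{63}{2} = \frac{63}{2}$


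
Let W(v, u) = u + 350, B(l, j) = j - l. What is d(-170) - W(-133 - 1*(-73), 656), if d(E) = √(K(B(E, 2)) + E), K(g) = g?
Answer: -1006 + √2 ≈ -1004.6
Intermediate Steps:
W(v, u) = 350 + u
d(E) = √2 (d(E) = √((2 - E) + E) = √2)
d(-170) - W(-133 - 1*(-73), 656) = √2 - (350 + 656) = √2 - 1*1006 = √2 - 1006 = -1006 + √2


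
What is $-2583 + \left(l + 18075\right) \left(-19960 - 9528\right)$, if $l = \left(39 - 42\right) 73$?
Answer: $-526540311$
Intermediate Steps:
$l = -219$ ($l = \left(-3\right) 73 = -219$)
$-2583 + \left(l + 18075\right) \left(-19960 - 9528\right) = -2583 + \left(-219 + 18075\right) \left(-19960 - 9528\right) = -2583 + 17856 \left(-29488\right) = -2583 - 526537728 = -526540311$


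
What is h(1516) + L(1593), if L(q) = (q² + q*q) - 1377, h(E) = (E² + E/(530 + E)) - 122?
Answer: 7541613023/1023 ≈ 7.3721e+6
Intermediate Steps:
h(E) = -122 + E² + E/(530 + E) (h(E) = (E² + E/(530 + E)) - 122 = -122 + E² + E/(530 + E))
L(q) = -1377 + 2*q² (L(q) = (q² + q²) - 1377 = 2*q² - 1377 = -1377 + 2*q²)
h(1516) + L(1593) = (-64660 + 1516³ - 121*1516 + 530*1516²)/(530 + 1516) + (-1377 + 2*1593²) = (-64660 + 3484156096 - 183436 + 530*2298256)/2046 + (-1377 + 2*2537649) = (-64660 + 3484156096 - 183436 + 1218075680)/2046 + (-1377 + 5075298) = (1/2046)*4701983680 + 5073921 = 2350991840/1023 + 5073921 = 7541613023/1023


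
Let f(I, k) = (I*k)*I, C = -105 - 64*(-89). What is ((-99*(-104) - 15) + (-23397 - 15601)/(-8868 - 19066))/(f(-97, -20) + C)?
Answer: -143614226/2550220563 ≈ -0.056314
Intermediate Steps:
C = 5591 (C = -105 + 5696 = 5591)
f(I, k) = k*I²
((-99*(-104) - 15) + (-23397 - 15601)/(-8868 - 19066))/(f(-97, -20) + C) = ((-99*(-104) - 15) + (-23397 - 15601)/(-8868 - 19066))/(-20*(-97)² + 5591) = ((10296 - 15) - 38998/(-27934))/(-20*9409 + 5591) = (10281 - 38998*(-1/27934))/(-188180 + 5591) = (10281 + 19499/13967)/(-182589) = (143614226/13967)*(-1/182589) = -143614226/2550220563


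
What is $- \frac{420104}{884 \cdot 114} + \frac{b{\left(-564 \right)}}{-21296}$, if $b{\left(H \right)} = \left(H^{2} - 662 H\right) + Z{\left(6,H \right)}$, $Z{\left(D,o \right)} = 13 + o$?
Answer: $- \frac{577749877}{15780336} \approx -36.612$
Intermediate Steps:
$b{\left(H \right)} = 13 + H^{2} - 661 H$ ($b{\left(H \right)} = \left(H^{2} - 662 H\right) + \left(13 + H\right) = 13 + H^{2} - 661 H$)
$- \frac{420104}{884 \cdot 114} + \frac{b{\left(-564 \right)}}{-21296} = - \frac{420104}{884 \cdot 114} + \frac{13 + \left(-564\right)^{2} - -372804}{-21296} = - \frac{420104}{100776} + \left(13 + 318096 + 372804\right) \left(- \frac{1}{21296}\right) = \left(-420104\right) \frac{1}{100776} + 690913 \left(- \frac{1}{21296}\right) = - \frac{3089}{741} - \frac{690913}{21296} = - \frac{577749877}{15780336}$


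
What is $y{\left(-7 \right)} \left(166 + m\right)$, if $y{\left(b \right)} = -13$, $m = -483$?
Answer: $4121$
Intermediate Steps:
$y{\left(-7 \right)} \left(166 + m\right) = - 13 \left(166 - 483\right) = \left(-13\right) \left(-317\right) = 4121$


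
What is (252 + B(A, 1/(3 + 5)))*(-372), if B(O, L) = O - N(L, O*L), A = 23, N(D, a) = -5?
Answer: -104160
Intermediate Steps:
B(O, L) = 5 + O (B(O, L) = O - 1*(-5) = O + 5 = 5 + O)
(252 + B(A, 1/(3 + 5)))*(-372) = (252 + (5 + 23))*(-372) = (252 + 28)*(-372) = 280*(-372) = -104160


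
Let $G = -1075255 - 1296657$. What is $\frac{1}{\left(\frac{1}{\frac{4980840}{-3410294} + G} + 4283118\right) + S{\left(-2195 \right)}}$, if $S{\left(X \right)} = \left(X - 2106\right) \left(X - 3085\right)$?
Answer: $\frac{4044461121484}{109169704286620773485} \approx 3.7047 \cdot 10^{-8}$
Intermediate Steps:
$G = -2371912$
$S{\left(X \right)} = \left(-3085 + X\right) \left(-2106 + X\right)$ ($S{\left(X \right)} = \left(-2106 + X\right) \left(-3085 + X\right) = \left(-3085 + X\right) \left(-2106 + X\right)$)
$\frac{1}{\left(\frac{1}{\frac{4980840}{-3410294} + G} + 4283118\right) + S{\left(-2195 \right)}} = \frac{1}{\left(\frac{1}{\frac{4980840}{-3410294} - 2371912} + 4283118\right) + \left(6497010 + \left(-2195\right)^{2} - -11394245\right)} = \frac{1}{\left(\frac{1}{4980840 \left(- \frac{1}{3410294}\right) - 2371912} + 4283118\right) + \left(6497010 + 4818025 + 11394245\right)} = \frac{1}{\left(\frac{1}{- \frac{2490420}{1705147} - 2371912} + 4283118\right) + 22709280} = \frac{1}{\left(\frac{1}{- \frac{4044461121484}{1705147}} + 4283118\right) + 22709280} = \frac{1}{\left(- \frac{1705147}{4044461121484} + 4283118\right) + 22709280} = \frac{1}{\frac{17322904229726601965}{4044461121484} + 22709280} = \frac{1}{\frac{109169704286620773485}{4044461121484}} = \frac{4044461121484}{109169704286620773485}$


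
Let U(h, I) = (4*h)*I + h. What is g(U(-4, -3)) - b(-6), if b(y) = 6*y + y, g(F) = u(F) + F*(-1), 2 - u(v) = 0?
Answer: 0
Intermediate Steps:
u(v) = 2 (u(v) = 2 - 1*0 = 2 + 0 = 2)
U(h, I) = h + 4*I*h (U(h, I) = 4*I*h + h = h + 4*I*h)
g(F) = 2 - F (g(F) = 2 + F*(-1) = 2 - F)
b(y) = 7*y
g(U(-4, -3)) - b(-6) = (2 - (-4)*(1 + 4*(-3))) - 7*(-6) = (2 - (-4)*(1 - 12)) - 1*(-42) = (2 - (-4)*(-11)) + 42 = (2 - 1*44) + 42 = (2 - 44) + 42 = -42 + 42 = 0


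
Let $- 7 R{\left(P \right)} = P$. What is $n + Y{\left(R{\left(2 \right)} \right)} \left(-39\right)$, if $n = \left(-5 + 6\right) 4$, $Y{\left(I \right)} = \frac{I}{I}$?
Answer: $-35$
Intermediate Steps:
$R{\left(P \right)} = - \frac{P}{7}$
$Y{\left(I \right)} = 1$
$n = 4$ ($n = 1 \cdot 4 = 4$)
$n + Y{\left(R{\left(2 \right)} \right)} \left(-39\right) = 4 + 1 \left(-39\right) = 4 - 39 = -35$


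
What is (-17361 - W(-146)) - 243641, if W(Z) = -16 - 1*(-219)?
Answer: -261205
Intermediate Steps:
W(Z) = 203 (W(Z) = -16 + 219 = 203)
(-17361 - W(-146)) - 243641 = (-17361 - 1*203) - 243641 = (-17361 - 203) - 243641 = -17564 - 243641 = -261205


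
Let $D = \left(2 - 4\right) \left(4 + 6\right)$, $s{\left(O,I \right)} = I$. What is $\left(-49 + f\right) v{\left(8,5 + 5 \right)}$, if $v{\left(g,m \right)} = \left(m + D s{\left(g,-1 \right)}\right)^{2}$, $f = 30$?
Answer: $-17100$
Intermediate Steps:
$D = -20$ ($D = \left(-2\right) 10 = -20$)
$v{\left(g,m \right)} = \left(20 + m\right)^{2}$ ($v{\left(g,m \right)} = \left(m - -20\right)^{2} = \left(m + 20\right)^{2} = \left(20 + m\right)^{2}$)
$\left(-49 + f\right) v{\left(8,5 + 5 \right)} = \left(-49 + 30\right) \left(20 + \left(5 + 5\right)\right)^{2} = - 19 \left(20 + 10\right)^{2} = - 19 \cdot 30^{2} = \left(-19\right) 900 = -17100$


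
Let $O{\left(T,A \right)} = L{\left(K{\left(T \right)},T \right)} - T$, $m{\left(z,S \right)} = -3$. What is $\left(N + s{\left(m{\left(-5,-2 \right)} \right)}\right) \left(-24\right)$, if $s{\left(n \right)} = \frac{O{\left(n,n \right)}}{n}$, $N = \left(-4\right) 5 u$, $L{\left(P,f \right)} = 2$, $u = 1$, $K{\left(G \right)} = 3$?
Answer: $520$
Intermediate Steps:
$O{\left(T,A \right)} = 2 - T$
$N = -20$ ($N = \left(-4\right) 5 \cdot 1 = \left(-20\right) 1 = -20$)
$s{\left(n \right)} = \frac{2 - n}{n}$
$\left(N + s{\left(m{\left(-5,-2 \right)} \right)}\right) \left(-24\right) = \left(-20 + \frac{2 - -3}{-3}\right) \left(-24\right) = \left(-20 - \frac{2 + 3}{3}\right) \left(-24\right) = \left(-20 - \frac{5}{3}\right) \left(-24\right) = \left(- \frac{65}{3}\right) \left(-24\right) = 520$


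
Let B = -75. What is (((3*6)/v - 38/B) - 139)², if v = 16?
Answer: 6793221241/360000 ≈ 18870.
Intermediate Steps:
(((3*6)/v - 38/B) - 139)² = (((3*6)/16 - 38/(-75)) - 139)² = ((18*(1/16) - 38*(-1/75)) - 139)² = ((9/8 + 38/75) - 139)² = (979/600 - 139)² = (-82421/600)² = 6793221241/360000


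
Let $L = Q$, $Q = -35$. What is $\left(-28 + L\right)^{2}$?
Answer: $3969$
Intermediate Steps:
$L = -35$
$\left(-28 + L\right)^{2} = \left(-28 - 35\right)^{2} = \left(-63\right)^{2} = 3969$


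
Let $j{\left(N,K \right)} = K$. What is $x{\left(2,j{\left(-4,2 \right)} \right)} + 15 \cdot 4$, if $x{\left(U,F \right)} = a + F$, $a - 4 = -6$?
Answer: $60$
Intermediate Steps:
$a = -2$ ($a = 4 - 6 = -2$)
$x{\left(U,F \right)} = -2 + F$
$x{\left(2,j{\left(-4,2 \right)} \right)} + 15 \cdot 4 = \left(-2 + 2\right) + 15 \cdot 4 = 0 + 60 = 60$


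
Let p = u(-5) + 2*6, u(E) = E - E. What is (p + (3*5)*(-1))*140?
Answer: -420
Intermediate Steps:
u(E) = 0
p = 12 (p = 0 + 2*6 = 0 + 12 = 12)
(p + (3*5)*(-1))*140 = (12 + (3*5)*(-1))*140 = (12 + 15*(-1))*140 = (12 - 15)*140 = -3*140 = -420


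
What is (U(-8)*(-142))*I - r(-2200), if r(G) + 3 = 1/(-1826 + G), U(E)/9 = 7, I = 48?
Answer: -1728784529/4026 ≈ -4.2941e+5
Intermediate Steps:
U(E) = 63 (U(E) = 9*7 = 63)
r(G) = -3 + 1/(-1826 + G)
(U(-8)*(-142))*I - r(-2200) = (63*(-142))*48 - (5479 - 3*(-2200))/(-1826 - 2200) = -8946*48 - (5479 + 6600)/(-4026) = -429408 - (-1)*12079/4026 = -429408 - 1*(-12079/4026) = -429408 + 12079/4026 = -1728784529/4026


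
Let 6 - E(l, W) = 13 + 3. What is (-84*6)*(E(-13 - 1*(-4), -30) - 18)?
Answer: 14112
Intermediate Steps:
E(l, W) = -10 (E(l, W) = 6 - (13 + 3) = 6 - 1*16 = 6 - 16 = -10)
(-84*6)*(E(-13 - 1*(-4), -30) - 18) = (-84*6)*(-10 - 18) = -504*(-28) = 14112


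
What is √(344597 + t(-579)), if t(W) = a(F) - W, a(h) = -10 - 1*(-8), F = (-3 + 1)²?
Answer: √345174 ≈ 587.51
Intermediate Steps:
F = 4 (F = (-2)² = 4)
a(h) = -2 (a(h) = -10 + 8 = -2)
t(W) = -2 - W
√(344597 + t(-579)) = √(344597 + (-2 - 1*(-579))) = √(344597 + (-2 + 579)) = √(344597 + 577) = √345174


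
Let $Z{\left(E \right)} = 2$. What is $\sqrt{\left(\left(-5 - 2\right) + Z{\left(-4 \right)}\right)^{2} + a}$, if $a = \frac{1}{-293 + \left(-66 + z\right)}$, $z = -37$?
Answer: $\frac{\sqrt{108889}}{66} \approx 4.9997$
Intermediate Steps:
$a = - \frac{1}{396}$ ($a = \frac{1}{-293 - 103} = \frac{1}{-396} = - \frac{1}{396} \approx -0.0025253$)
$\sqrt{\left(\left(-5 - 2\right) + Z{\left(-4 \right)}\right)^{2} + a} = \sqrt{\left(\left(-5 - 2\right) + 2\right)^{2} - \frac{1}{396}} = \sqrt{\left(-7 + 2\right)^{2} - \frac{1}{396}} = \sqrt{\left(-5\right)^{2} - \frac{1}{396}} = \sqrt{25 - \frac{1}{396}} = \sqrt{\frac{9899}{396}} = \frac{\sqrt{108889}}{66}$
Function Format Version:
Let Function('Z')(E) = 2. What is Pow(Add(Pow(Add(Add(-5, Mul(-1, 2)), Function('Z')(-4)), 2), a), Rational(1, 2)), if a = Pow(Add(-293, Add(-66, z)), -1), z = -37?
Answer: Mul(Rational(1, 66), Pow(108889, Rational(1, 2))) ≈ 4.9997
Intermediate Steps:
a = Rational(-1, 396) (a = Pow(Add(-293, Add(-66, -37)), -1) = Pow(Add(-293, -103), -1) = Pow(-396, -1) = Rational(-1, 396) ≈ -0.0025253)
Pow(Add(Pow(Add(Add(-5, Mul(-1, 2)), Function('Z')(-4)), 2), a), Rational(1, 2)) = Pow(Add(Pow(Add(Add(-5, Mul(-1, 2)), 2), 2), Rational(-1, 396)), Rational(1, 2)) = Pow(Add(Pow(Add(Add(-5, -2), 2), 2), Rational(-1, 396)), Rational(1, 2)) = Pow(Add(Pow(Add(-7, 2), 2), Rational(-1, 396)), Rational(1, 2)) = Pow(Add(Pow(-5, 2), Rational(-1, 396)), Rational(1, 2)) = Pow(Add(25, Rational(-1, 396)), Rational(1, 2)) = Pow(Rational(9899, 396), Rational(1, 2)) = Mul(Rational(1, 66), Pow(108889, Rational(1, 2)))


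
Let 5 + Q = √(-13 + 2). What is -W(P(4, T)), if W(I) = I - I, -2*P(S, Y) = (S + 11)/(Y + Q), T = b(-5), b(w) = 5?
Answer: 0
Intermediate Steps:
Q = -5 + I*√11 (Q = -5 + √(-13 + 2) = -5 + √(-11) = -5 + I*√11 ≈ -5.0 + 3.3166*I)
T = 5
P(S, Y) = -(11 + S)/(2*(-5 + Y + I*√11)) (P(S, Y) = -(S + 11)/(2*(Y + (-5 + I*√11))) = -(11 + S)/(2*(-5 + Y + I*√11)))
W(I) = 0
-W(P(4, T)) = -1*0 = 0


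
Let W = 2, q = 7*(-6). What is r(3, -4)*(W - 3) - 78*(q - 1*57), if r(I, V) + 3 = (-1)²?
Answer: 7724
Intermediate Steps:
r(I, V) = -2 (r(I, V) = -3 + (-1)² = -3 + 1 = -2)
q = -42
r(3, -4)*(W - 3) - 78*(q - 1*57) = -2*(2 - 3) - 78*(-42 - 1*57) = -2*(-1) - 78*(-42 - 57) = 2 - 78*(-99) = 2 + 7722 = 7724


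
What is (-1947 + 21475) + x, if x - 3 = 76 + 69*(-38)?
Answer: 16985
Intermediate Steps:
x = -2543 (x = 3 + (76 + 69*(-38)) = 3 + (76 - 2622) = 3 - 2546 = -2543)
(-1947 + 21475) + x = (-1947 + 21475) - 2543 = 19528 - 2543 = 16985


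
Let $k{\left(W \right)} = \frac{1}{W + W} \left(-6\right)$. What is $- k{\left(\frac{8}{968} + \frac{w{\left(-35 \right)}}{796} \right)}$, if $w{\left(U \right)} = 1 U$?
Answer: $- \frac{288948}{3439} \approx -84.021$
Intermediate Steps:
$w{\left(U \right)} = U$
$k{\left(W \right)} = - \frac{3}{W}$ ($k{\left(W \right)} = \frac{1}{2 W} \left(-6\right) = - \frac{3}{W}$)
$- k{\left(\frac{8}{968} + \frac{w{\left(-35 \right)}}{796} \right)} = - \frac{-3}{\frac{8}{968} - \frac{35}{796}} = - \frac{-3}{8 \cdot \frac{1}{968} - \frac{35}{796}} = - \frac{-3}{\frac{1}{121} - \frac{35}{796}} = - \frac{-3}{- \frac{3439}{96316}} = - \frac{\left(-3\right) \left(-96316\right)}{3439} = \left(-1\right) \frac{288948}{3439} = - \frac{288948}{3439}$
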